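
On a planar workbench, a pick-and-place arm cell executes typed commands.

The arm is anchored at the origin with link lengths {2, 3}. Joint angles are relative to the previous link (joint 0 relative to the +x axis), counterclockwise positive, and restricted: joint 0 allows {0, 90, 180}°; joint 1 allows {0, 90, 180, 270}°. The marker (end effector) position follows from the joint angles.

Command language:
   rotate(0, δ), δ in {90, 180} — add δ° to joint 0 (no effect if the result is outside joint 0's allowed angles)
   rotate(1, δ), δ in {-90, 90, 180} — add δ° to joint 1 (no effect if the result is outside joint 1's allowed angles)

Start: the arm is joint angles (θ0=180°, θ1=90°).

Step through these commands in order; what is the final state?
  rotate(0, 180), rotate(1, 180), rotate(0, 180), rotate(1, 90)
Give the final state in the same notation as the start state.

joint angles (θ0=180°, θ1=0°)

from: joint angles (θ0=180°, θ1=90°)
[1] after rotate(0, 180): joint angles (θ0=0°, θ1=90°)
[2] after rotate(1, 180): joint angles (θ0=0°, θ1=270°)
[3] after rotate(0, 180): joint angles (θ0=180°, θ1=270°)
[4] after rotate(1, 90): joint angles (θ0=180°, θ1=0°)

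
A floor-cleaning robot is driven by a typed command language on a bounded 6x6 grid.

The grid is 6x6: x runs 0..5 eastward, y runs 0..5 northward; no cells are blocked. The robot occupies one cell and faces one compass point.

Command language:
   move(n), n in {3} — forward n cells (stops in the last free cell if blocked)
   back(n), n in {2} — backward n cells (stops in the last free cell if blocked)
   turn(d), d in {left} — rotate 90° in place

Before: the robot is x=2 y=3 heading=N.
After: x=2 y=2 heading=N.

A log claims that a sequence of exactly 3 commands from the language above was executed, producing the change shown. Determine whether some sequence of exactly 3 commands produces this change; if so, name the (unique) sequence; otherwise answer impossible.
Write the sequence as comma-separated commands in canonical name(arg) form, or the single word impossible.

key: still facing N at the end — nothing in the sequence rotates
start: x=2 y=3 heading=N
t=1 back(2) ⇒ x=2 y=1 heading=N
t=2 move(3) ⇒ x=2 y=4 heading=N
t=3 back(2) ⇒ x=2 y=2 heading=N
no other 3-command option fits: unique.

back(2), move(3), back(2)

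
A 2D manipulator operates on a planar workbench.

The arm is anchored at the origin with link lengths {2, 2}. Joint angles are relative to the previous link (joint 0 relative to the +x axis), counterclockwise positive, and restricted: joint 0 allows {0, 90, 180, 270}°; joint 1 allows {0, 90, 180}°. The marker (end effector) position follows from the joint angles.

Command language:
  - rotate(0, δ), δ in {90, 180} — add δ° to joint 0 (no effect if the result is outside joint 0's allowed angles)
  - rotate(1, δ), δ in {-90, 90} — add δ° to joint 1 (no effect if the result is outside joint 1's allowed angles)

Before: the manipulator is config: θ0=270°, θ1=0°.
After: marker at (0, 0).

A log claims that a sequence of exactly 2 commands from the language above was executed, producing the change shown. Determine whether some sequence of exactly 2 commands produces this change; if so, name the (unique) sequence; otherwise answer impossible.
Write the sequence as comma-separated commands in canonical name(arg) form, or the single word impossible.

rotate(1, 90), rotate(1, 90)

begin: config: θ0=270°, θ1=0°
t=1 rotate(1, 90) ⇒ config: θ0=270°, θ1=90°
t=2 rotate(1, 90) ⇒ config: θ0=270°, θ1=180°
uniquely the one of 16 2-step routes that fits.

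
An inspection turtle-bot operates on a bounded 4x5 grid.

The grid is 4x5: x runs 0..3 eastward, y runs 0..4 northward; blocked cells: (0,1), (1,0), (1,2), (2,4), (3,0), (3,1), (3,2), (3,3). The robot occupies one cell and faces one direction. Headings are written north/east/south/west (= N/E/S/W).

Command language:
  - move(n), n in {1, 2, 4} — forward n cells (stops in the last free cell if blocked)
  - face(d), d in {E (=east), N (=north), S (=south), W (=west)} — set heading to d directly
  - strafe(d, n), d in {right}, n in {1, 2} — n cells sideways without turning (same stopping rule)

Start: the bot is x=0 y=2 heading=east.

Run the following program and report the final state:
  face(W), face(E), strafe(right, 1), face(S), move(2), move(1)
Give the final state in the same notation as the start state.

x=0 y=2 heading=south

begin: x=0 y=2 heading=east
t=1 face(W) ⇒ x=0 y=2 heading=west
t=2 face(E) ⇒ x=0 y=2 heading=east
t=3 strafe(right, 1) ⇒ x=0 y=2 heading=east
t=4 face(S) ⇒ x=0 y=2 heading=south
t=5 move(2) ⇒ x=0 y=2 heading=south
t=6 move(1) ⇒ x=0 y=2 heading=south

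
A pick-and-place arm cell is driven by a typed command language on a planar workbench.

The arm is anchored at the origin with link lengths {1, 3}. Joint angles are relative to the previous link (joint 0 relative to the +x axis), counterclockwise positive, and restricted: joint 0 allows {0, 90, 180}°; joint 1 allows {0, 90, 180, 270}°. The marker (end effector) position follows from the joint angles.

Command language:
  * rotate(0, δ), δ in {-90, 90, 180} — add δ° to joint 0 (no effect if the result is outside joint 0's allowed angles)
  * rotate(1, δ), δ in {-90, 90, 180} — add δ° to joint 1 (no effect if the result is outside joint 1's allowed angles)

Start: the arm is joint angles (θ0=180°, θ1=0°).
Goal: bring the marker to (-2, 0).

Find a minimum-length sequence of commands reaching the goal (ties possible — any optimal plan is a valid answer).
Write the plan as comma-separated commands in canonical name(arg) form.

rotate(1, 180), rotate(0, 180)

from: joint angles (θ0=180°, θ1=0°)
step 1 (rotate(1, 180)): joint angles (θ0=180°, θ1=180°)
step 2 (rotate(0, 180)): joint angles (θ0=0°, θ1=180°)
minimal: 2 command(s), checked below 2.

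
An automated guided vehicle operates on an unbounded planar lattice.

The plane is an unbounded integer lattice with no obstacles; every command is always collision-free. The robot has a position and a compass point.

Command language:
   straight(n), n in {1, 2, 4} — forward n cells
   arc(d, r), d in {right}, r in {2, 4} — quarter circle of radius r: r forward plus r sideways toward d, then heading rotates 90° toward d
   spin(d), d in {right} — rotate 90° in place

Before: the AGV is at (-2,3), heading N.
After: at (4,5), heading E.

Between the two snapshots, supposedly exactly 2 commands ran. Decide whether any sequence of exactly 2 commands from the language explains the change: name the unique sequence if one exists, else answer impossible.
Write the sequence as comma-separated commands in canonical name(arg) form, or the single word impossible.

key: position moved to (4,5) AND the heading swung to E — translation plus rotation needed
from: at (-2,3), heading N
1. arc(right, 2) → at (0,5), heading E
2. straight(4) → at (4,5), heading E
no other 2-command option fits: unique.

arc(right, 2), straight(4)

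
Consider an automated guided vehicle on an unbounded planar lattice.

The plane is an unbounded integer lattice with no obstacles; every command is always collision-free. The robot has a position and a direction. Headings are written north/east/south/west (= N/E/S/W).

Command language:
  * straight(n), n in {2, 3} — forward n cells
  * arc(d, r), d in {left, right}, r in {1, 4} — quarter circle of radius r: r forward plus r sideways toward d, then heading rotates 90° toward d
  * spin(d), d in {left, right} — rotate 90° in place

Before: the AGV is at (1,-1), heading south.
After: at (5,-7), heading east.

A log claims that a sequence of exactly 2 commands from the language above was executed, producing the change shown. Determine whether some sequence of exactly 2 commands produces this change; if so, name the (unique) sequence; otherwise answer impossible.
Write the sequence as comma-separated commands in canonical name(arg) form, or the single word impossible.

key: position moved to (5,-7) AND the heading swung to E — translation plus rotation needed
from: at (1,-1), heading south
1. straight(2) → at (1,-3), heading south
2. arc(left, 4) → at (5,-7), heading east
no rival 2-sequence matches.

straight(2), arc(left, 4)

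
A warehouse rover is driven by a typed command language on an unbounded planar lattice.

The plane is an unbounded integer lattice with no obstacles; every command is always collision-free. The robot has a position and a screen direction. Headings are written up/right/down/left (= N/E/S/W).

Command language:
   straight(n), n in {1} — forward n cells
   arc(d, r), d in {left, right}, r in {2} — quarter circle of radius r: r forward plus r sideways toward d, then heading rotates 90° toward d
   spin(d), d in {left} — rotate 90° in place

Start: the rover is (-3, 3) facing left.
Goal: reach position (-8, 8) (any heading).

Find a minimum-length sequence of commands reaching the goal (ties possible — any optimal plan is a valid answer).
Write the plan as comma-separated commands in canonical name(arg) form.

arc(right, 2), straight(1), arc(left, 2), straight(1)

t0: (-3, 3) facing left
t=1 arc(right, 2) ⇒ (-5, 5) facing up
t=2 straight(1) ⇒ (-5, 6) facing up
t=3 arc(left, 2) ⇒ (-7, 8) facing left
t=4 straight(1) ⇒ (-8, 8) facing left
minimal: 4 command(s), checked below 4.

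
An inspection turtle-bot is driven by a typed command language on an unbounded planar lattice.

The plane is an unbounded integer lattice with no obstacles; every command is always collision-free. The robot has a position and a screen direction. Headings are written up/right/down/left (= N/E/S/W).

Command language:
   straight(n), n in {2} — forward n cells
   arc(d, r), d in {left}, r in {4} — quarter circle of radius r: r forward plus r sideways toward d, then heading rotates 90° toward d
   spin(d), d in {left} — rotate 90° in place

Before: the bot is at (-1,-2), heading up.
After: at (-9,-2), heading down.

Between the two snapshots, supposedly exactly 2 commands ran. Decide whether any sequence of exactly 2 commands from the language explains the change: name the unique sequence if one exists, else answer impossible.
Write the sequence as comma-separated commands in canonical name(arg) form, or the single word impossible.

key: position moved to (-9,-2) AND the heading swung to S — translation plus rotation needed
initial: at (-1,-2), heading up
step 1 (arc(left, 4)): at (-5,2), heading left
step 2 (arc(left, 4)): at (-9,-2), heading down
no rival 2-sequence matches.

arc(left, 4), arc(left, 4)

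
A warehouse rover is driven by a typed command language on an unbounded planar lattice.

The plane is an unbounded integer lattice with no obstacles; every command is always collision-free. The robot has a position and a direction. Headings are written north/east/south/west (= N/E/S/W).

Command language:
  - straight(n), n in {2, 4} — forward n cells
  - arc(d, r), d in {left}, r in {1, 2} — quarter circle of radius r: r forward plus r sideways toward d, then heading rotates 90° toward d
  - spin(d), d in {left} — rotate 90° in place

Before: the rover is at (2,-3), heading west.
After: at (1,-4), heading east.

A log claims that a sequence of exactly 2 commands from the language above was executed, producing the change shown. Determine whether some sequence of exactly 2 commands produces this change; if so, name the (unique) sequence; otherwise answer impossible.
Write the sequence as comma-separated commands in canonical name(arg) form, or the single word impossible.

arc(left, 1), spin(left)

key: position moved to (1,-4) AND the heading swung to E — translation plus rotation needed
from: at (2,-3), heading west
1. arc(left, 1) → at (1,-4), heading south
2. spin(left) → at (1,-4), heading east
no other 2-command option fits: unique.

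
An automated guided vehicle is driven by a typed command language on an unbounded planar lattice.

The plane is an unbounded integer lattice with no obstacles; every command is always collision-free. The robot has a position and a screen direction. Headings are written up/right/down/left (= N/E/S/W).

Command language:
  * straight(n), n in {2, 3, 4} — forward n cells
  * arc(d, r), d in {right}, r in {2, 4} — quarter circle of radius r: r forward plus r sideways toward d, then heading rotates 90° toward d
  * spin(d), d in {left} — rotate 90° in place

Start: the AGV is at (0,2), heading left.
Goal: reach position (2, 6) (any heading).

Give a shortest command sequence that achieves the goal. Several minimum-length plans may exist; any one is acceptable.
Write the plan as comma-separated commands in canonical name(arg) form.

arc(right, 2), arc(right, 2), straight(2)

t0: at (0,2), heading left
1. arc(right, 2) → at (-2,4), heading up
2. arc(right, 2) → at (0,6), heading right
3. straight(2) → at (2,6), heading right
no 2-step plan works, so 3 is optimal.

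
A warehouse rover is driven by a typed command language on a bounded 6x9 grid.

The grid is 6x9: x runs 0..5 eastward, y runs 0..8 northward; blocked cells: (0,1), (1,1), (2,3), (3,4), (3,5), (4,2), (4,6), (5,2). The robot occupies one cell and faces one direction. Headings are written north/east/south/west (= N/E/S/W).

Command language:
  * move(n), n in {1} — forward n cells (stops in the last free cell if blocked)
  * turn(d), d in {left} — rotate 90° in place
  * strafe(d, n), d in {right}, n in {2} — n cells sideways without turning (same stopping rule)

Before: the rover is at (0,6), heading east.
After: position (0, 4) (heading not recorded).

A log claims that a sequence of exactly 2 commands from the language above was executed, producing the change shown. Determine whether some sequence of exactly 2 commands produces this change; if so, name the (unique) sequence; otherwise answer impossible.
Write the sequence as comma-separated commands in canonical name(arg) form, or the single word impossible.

strafe(right, 2), turn(left)

key: order matters: swapping strafe(right, 2) and turn(left) lands elsewhere
initial: at (0,6), heading east
t=1 strafe(right, 2) ⇒ at (0,4), heading east
t=2 turn(left) ⇒ at (0,4), heading north
all 9 alternatives checked — unique.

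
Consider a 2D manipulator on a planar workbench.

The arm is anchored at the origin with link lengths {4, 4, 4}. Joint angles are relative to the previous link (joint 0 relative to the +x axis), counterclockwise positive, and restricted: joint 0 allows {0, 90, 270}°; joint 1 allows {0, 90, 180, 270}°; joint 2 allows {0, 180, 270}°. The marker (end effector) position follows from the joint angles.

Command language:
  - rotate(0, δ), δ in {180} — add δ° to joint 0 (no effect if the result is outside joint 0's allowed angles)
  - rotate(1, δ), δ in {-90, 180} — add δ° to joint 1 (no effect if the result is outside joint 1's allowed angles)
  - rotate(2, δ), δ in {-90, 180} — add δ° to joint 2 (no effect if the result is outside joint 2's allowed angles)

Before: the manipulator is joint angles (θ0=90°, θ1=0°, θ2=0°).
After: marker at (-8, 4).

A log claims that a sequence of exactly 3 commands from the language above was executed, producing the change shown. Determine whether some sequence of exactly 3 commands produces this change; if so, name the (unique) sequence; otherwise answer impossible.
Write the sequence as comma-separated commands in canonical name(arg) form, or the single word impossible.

from: joint angles (θ0=90°, θ1=0°, θ2=0°)
1. rotate(1, -90) → joint angles (θ0=90°, θ1=270°, θ2=0°)
2. rotate(1, -90) → joint angles (θ0=90°, θ1=180°, θ2=0°)
3. rotate(1, -90) → joint angles (θ0=90°, θ1=90°, θ2=0°)
no other 3-command option fits: unique.

rotate(1, -90), rotate(1, -90), rotate(1, -90)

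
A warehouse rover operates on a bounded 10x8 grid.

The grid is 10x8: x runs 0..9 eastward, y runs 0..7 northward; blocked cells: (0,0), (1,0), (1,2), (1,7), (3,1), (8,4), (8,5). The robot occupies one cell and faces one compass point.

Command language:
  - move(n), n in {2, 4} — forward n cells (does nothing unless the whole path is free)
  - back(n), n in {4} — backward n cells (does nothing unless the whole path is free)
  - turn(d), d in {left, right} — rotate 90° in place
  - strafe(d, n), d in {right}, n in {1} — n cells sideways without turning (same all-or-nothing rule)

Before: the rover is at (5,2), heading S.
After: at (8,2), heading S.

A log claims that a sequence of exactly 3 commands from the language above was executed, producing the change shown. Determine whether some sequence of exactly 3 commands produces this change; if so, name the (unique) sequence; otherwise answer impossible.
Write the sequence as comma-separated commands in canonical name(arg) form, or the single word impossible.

impossible

no 3-step route produces this change.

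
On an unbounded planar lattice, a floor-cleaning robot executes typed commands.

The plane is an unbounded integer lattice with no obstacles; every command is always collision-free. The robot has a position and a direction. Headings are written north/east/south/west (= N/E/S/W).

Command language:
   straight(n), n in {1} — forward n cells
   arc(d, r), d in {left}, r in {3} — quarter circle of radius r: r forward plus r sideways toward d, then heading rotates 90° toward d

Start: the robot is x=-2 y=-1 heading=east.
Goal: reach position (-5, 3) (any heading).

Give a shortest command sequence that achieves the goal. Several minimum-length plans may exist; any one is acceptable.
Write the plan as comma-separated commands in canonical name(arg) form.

arc(left, 3), straight(1), arc(left, 3), arc(left, 3)

start: x=-2 y=-1 heading=east
step 1 (arc(left, 3)): x=1 y=2 heading=north
step 2 (straight(1)): x=1 y=3 heading=north
step 3 (arc(left, 3)): x=-2 y=6 heading=west
step 4 (arc(left, 3)): x=-5 y=3 heading=south
nothing shorter than 4 reaches the goal.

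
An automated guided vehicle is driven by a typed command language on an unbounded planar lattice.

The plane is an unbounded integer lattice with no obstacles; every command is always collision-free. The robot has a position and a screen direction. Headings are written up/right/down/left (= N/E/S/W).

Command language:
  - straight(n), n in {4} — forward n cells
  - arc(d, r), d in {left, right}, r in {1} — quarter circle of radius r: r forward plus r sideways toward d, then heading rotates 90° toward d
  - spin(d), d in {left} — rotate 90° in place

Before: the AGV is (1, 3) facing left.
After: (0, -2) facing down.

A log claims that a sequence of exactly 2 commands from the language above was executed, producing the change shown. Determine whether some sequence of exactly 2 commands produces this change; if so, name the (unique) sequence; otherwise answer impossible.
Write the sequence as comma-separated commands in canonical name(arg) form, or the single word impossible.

arc(left, 1), straight(4)

key: order matters: swapping arc(left, 1) and straight(4) lands elsewhere
from: (1, 3) facing left
1. arc(left, 1) → (0, 2) facing down
2. straight(4) → (0, -2) facing down
uniquely the one of 16 2-step routes that fits.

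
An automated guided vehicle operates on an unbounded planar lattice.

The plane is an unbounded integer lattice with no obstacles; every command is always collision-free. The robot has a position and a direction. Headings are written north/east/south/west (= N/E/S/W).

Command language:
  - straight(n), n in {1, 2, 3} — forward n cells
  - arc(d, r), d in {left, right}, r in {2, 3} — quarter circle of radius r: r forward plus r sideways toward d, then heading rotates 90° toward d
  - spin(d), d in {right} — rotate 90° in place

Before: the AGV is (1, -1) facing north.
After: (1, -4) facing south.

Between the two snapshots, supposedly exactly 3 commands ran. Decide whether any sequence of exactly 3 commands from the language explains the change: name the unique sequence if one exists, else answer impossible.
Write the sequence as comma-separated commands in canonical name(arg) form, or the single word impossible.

spin(right), spin(right), straight(3)

key: position moved to (1,-4) AND the heading swung to S — translation plus rotation needed
from: (1, -1) facing north
1. spin(right) → (1, -1) facing east
2. spin(right) → (1, -1) facing south
3. straight(3) → (1, -4) facing south
uniquely the one of 512 3-step routes that fits.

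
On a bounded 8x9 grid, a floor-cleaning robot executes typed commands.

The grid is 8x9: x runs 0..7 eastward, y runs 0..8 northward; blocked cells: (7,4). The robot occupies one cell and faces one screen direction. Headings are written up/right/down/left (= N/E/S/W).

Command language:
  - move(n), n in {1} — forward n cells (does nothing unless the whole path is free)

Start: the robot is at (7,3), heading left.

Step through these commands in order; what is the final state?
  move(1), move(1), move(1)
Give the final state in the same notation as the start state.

at (4,3), heading left

t0: at (7,3), heading left
step 1 (move(1)): at (6,3), heading left
step 2 (move(1)): at (5,3), heading left
step 3 (move(1)): at (4,3), heading left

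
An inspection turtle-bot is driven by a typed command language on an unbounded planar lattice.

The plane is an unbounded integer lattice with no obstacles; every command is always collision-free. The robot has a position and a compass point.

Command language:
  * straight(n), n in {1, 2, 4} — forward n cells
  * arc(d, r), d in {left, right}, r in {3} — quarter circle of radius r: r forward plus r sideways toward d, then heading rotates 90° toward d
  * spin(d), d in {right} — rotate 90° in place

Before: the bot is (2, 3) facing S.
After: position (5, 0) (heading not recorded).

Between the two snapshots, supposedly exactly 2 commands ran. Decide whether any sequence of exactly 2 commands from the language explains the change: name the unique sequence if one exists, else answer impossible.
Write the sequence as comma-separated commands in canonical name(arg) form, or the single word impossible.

key: order matters: swapping arc(left, 3) and spin(right) lands elsewhere
initial: (2, 3) facing S
1. arc(left, 3) → (5, 0) facing E
2. spin(right) → (5, 0) facing S
no other 2-command option fits: unique.

arc(left, 3), spin(right)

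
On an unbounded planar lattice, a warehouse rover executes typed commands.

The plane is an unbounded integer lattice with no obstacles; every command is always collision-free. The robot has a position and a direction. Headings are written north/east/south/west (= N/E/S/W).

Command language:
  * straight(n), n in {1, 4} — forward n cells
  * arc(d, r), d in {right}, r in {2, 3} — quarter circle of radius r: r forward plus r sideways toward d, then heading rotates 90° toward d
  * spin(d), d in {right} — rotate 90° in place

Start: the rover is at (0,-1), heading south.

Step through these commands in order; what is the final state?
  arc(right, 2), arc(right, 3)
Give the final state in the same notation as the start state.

at (-5,0), heading north

start: at (0,-1), heading south
1. arc(right, 2) → at (-2,-3), heading west
2. arc(right, 3) → at (-5,0), heading north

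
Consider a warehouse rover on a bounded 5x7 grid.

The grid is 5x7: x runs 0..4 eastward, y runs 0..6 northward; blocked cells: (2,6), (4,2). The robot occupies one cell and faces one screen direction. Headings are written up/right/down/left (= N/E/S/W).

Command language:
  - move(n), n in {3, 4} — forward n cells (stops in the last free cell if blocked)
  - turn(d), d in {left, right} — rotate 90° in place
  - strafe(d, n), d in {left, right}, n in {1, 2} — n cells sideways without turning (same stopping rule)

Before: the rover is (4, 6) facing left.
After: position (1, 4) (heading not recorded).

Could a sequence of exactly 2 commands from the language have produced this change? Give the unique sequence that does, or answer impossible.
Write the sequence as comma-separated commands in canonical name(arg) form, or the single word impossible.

key: order matters: swapping strafe(left, 2) and move(3) lands elsewhere
begin: (4, 6) facing left
[1] after strafe(left, 2): (4, 4) facing left
[2] after move(3): (1, 4) facing left
uniquely the one of 64 2-step routes that fits.

strafe(left, 2), move(3)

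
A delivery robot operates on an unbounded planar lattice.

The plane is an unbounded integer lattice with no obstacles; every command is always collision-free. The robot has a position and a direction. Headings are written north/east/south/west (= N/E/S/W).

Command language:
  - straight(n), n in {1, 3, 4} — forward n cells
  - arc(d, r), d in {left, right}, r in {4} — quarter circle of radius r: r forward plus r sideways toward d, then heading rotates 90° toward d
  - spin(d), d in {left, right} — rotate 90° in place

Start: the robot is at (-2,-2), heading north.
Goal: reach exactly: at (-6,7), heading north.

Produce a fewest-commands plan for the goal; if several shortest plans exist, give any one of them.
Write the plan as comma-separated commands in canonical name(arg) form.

t0: at (-2,-2), heading north
step 1 (arc(left, 4)): at (-6,2), heading west
step 2 (spin(right)): at (-6,2), heading north
step 3 (straight(4)): at (-6,6), heading north
step 4 (straight(1)): at (-6,7), heading north
nothing shorter than 4 reaches the goal.

arc(left, 4), spin(right), straight(4), straight(1)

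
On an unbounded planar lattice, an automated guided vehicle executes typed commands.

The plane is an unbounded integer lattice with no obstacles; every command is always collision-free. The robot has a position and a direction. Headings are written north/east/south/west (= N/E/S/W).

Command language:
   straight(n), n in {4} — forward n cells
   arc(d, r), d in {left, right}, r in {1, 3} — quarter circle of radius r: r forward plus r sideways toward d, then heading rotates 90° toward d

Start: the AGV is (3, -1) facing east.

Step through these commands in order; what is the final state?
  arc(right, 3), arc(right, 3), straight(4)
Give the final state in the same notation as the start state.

t0: (3, -1) facing east
[1] after arc(right, 3): (6, -4) facing south
[2] after arc(right, 3): (3, -7) facing west
[3] after straight(4): (-1, -7) facing west

(-1, -7) facing west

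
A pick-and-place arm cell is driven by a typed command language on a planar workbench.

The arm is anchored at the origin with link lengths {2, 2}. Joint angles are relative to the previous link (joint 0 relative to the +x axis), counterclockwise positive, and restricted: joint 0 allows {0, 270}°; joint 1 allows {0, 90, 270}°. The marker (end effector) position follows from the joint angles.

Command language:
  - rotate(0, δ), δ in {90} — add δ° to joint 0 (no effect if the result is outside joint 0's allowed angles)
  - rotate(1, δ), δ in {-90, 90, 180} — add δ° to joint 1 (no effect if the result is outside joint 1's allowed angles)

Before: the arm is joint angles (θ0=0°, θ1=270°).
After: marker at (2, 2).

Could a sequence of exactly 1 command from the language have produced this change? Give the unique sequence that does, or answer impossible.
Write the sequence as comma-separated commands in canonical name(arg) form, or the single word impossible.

from: joint angles (θ0=0°, θ1=270°)
[1] after rotate(1, 180): joint angles (θ0=0°, θ1=90°)
no rival 1-sequence matches.

rotate(1, 180)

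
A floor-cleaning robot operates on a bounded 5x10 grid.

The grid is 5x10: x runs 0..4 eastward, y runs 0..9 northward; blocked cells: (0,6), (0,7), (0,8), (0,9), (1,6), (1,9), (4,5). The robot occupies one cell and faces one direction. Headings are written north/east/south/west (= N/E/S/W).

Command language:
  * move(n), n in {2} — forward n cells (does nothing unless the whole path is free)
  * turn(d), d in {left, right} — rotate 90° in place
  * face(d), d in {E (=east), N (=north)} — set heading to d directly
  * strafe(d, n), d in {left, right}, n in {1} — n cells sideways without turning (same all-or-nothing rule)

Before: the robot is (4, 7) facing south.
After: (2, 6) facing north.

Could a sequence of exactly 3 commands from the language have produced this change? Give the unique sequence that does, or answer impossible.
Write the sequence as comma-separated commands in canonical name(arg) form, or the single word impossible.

impossible

no 3-step route produces this change.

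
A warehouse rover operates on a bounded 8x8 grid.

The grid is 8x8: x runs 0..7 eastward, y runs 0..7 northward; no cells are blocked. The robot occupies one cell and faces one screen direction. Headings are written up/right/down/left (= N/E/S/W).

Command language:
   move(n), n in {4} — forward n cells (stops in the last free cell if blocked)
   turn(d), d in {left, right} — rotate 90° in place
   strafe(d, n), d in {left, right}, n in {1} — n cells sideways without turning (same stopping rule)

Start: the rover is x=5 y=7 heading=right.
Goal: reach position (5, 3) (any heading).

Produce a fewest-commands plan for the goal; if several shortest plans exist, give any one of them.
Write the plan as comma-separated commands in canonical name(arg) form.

turn(right), move(4)

t0: x=5 y=7 heading=right
step 1 (turn(right)): x=5 y=7 heading=down
step 2 (move(4)): x=5 y=3 heading=down
shorter routes all fall short; 2 is best.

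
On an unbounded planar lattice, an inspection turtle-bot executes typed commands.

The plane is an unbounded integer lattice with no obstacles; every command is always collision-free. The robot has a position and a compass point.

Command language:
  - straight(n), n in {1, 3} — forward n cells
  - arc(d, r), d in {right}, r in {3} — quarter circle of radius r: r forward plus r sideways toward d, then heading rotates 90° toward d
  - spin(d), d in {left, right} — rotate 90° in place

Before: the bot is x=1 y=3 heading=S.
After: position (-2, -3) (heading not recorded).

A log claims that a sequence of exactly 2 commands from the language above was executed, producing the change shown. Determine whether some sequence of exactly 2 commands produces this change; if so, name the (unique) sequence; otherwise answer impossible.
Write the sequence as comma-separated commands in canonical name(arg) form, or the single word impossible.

straight(3), arc(right, 3)

key: order matters: swapping straight(3) and arc(right, 3) lands elsewhere
begin: x=1 y=3 heading=S
1. straight(3) → x=1 y=0 heading=S
2. arc(right, 3) → x=-2 y=-3 heading=W
no other 2-command option fits: unique.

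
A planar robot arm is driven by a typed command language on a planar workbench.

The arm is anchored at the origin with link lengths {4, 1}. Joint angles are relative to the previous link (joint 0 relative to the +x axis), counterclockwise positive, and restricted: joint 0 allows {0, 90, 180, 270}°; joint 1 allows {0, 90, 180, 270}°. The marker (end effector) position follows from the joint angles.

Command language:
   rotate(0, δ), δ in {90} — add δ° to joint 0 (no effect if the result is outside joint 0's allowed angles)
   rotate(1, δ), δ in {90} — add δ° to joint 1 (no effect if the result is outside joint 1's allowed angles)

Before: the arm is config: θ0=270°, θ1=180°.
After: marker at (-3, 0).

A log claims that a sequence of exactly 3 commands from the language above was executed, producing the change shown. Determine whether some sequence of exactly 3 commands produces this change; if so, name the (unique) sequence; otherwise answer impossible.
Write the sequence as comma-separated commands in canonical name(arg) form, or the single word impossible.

rotate(0, 90), rotate(0, 90), rotate(0, 90)

from: config: θ0=270°, θ1=180°
step 1 (rotate(0, 90)): config: θ0=0°, θ1=180°
step 2 (rotate(0, 90)): config: θ0=90°, θ1=180°
step 3 (rotate(0, 90)): config: θ0=180°, θ1=180°
uniquely the one of 8 3-step routes that fits.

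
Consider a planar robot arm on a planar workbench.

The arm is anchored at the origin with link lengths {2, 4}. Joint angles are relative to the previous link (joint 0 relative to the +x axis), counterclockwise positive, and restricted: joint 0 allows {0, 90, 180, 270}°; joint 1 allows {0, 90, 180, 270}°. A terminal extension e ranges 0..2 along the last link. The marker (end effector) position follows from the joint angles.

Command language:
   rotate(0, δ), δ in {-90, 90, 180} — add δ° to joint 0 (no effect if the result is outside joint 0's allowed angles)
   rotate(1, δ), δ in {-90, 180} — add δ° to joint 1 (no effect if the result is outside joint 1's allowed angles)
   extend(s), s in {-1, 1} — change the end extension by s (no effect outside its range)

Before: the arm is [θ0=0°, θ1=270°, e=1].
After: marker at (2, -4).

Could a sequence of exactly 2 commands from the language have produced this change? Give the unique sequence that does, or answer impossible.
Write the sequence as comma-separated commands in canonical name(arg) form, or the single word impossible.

from: [θ0=0°, θ1=270°, e=1]
1. extend(-1) → [θ0=0°, θ1=270°, e=0]
2. extend(-1) → [θ0=0°, θ1=270°, e=0]
no other 2-command option fits: unique.

extend(-1), extend(-1)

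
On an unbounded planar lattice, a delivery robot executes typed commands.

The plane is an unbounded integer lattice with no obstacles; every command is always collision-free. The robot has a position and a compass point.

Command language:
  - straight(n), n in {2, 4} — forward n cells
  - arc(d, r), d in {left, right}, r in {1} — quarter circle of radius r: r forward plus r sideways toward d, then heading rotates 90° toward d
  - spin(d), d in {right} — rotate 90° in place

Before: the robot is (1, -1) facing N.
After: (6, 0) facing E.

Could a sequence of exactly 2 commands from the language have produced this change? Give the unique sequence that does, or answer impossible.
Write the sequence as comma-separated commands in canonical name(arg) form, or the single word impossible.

key: running straight(4) before arc(right, 1) would end elsewhere — order is forced
initial: (1, -1) facing N
[1] after arc(right, 1): (2, 0) facing E
[2] after straight(4): (6, 0) facing E
no rival 2-sequence matches.

arc(right, 1), straight(4)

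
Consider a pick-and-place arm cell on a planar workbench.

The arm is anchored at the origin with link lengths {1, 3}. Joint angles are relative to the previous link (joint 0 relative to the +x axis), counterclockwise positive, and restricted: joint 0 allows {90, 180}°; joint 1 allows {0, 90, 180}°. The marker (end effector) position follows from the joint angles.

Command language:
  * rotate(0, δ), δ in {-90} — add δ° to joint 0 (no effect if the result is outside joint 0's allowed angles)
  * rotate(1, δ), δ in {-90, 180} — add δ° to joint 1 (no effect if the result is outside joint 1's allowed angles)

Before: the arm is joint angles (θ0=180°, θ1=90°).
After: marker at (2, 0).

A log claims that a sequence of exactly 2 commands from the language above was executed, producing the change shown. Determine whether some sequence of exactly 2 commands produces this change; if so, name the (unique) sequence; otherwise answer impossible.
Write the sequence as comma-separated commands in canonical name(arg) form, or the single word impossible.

rotate(1, -90), rotate(1, 180)

key: order matters: swapping rotate(1, -90) and rotate(1, 180) lands elsewhere
initial: joint angles (θ0=180°, θ1=90°)
step 1 (rotate(1, -90)): joint angles (θ0=180°, θ1=0°)
step 2 (rotate(1, 180)): joint angles (θ0=180°, θ1=180°)
all 9 alternatives checked — unique.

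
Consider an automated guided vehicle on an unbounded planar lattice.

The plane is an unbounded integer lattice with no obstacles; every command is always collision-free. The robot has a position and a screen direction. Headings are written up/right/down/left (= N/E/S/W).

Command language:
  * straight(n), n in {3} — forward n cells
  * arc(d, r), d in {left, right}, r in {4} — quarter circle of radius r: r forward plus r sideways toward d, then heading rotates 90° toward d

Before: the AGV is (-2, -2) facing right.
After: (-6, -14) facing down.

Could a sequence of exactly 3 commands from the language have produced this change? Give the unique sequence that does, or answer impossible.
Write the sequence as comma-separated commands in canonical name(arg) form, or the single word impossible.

key: position moved to (-6,-14) AND the heading swung to S — translation plus rotation needed
initial: (-2, -2) facing right
[1] after arc(right, 4): (2, -6) facing down
[2] after arc(right, 4): (-2, -10) facing left
[3] after arc(left, 4): (-6, -14) facing down
uniquely the one of 27 3-step routes that fits.

arc(right, 4), arc(right, 4), arc(left, 4)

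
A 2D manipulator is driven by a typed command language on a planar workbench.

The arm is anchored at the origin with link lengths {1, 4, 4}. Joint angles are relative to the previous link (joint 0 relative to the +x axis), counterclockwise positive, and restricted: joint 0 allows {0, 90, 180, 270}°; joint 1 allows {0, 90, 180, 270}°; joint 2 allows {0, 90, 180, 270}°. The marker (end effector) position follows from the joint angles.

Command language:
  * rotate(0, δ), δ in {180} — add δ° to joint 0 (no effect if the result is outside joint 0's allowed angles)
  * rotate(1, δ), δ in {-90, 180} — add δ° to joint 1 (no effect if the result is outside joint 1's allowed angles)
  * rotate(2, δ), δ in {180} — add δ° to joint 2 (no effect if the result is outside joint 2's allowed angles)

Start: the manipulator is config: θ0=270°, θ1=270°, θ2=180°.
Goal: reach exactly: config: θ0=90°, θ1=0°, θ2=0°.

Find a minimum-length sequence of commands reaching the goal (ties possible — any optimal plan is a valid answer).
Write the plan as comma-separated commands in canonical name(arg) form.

rotate(1, 180), rotate(2, 180), rotate(1, -90), rotate(0, 180)

t0: config: θ0=270°, θ1=270°, θ2=180°
[1] after rotate(1, 180): config: θ0=270°, θ1=90°, θ2=180°
[2] after rotate(2, 180): config: θ0=270°, θ1=90°, θ2=0°
[3] after rotate(1, -90): config: θ0=270°, θ1=0°, θ2=0°
[4] after rotate(0, 180): config: θ0=90°, θ1=0°, θ2=0°
no 3-step plan works, so 4 is optimal.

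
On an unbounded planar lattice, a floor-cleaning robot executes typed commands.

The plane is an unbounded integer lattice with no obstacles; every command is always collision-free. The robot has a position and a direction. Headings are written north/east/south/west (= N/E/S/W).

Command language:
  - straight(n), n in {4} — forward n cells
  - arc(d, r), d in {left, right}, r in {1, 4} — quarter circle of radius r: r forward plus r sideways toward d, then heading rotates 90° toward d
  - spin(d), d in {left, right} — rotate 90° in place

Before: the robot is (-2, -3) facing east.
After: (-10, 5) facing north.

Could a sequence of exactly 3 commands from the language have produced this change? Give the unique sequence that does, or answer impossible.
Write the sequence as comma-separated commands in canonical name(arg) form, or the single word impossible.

spin(left), arc(left, 4), arc(right, 4)

key: running arc(right, 4) before spin(left) would end elsewhere — order is forced
t0: (-2, -3) facing east
t=1 spin(left) ⇒ (-2, -3) facing north
t=2 arc(left, 4) ⇒ (-6, 1) facing west
t=3 arc(right, 4) ⇒ (-10, 5) facing north
all 343 alternatives checked — unique.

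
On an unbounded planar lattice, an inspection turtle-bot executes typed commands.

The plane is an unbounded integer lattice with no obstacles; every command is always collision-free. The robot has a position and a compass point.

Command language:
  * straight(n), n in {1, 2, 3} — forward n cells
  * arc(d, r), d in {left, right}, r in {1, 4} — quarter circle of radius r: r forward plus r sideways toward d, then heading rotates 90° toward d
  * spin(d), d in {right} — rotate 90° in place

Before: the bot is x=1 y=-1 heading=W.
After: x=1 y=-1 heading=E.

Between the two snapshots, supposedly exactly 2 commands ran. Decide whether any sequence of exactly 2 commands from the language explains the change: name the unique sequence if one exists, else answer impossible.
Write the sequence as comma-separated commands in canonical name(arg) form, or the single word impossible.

key: (1,-1) unmoved — no command in the sequence translates
from: x=1 y=-1 heading=W
1. spin(right) → x=1 y=-1 heading=N
2. spin(right) → x=1 y=-1 heading=E
all 64 alternatives checked — unique.

spin(right), spin(right)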